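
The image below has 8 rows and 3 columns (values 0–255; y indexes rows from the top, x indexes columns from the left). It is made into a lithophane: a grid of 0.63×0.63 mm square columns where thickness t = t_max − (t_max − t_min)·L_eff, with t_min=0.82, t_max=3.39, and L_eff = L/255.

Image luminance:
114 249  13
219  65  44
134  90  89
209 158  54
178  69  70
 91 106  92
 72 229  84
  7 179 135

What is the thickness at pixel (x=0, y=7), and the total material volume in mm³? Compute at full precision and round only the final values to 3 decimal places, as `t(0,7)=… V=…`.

span = t_max - t_min = 3.39 - 0.82 = 2.570
L(0,7) = 7, L_eff = 7/255 = 0.027451
t(0,7) = 3.39 - 2.570·0.027451 = 3.319
Σt over all 8·3 pixels = 136793/2550 ≈ 53.6443137
V = pitch²·Σt = 0.63²·136793/2550 = 21.291

t(0,7)=3.319 V=21.291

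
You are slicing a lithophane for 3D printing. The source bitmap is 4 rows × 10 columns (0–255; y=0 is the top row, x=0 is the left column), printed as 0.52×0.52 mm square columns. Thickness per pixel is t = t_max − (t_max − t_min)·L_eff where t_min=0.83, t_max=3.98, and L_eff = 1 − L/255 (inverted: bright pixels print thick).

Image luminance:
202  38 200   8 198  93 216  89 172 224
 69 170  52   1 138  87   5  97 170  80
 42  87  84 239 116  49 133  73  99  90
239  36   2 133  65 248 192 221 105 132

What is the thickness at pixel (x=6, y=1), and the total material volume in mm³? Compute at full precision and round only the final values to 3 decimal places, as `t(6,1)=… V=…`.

span = t_max - t_min = 3.98 - 0.83 = 3.150
L(6,1) = 5, L_eff = 1 - 5/255 = 0.980392 (inverted)
t(6,1) = 3.98 - 3.150·0.980392 = 0.892
Σt over all 4·10 pixels = 77507/850 ≈ 91.1847059
V = pitch²·Σt = 0.52²·77507/850 = 24.656

t(6,1)=0.892 V=24.656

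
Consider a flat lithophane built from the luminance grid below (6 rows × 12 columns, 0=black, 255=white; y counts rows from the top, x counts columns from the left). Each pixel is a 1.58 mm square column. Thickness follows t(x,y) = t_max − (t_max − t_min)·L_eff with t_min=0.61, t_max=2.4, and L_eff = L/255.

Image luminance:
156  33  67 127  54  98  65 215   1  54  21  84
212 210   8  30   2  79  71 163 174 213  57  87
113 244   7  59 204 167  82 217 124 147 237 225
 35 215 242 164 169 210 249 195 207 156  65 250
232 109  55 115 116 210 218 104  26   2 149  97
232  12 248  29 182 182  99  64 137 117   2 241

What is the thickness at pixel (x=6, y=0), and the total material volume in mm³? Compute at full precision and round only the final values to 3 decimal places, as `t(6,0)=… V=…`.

span = t_max - t_min = 2.4 - 0.61 = 1.790
L(6,0) = 65, L_eff = 65/255 = 0.254902
t(6,0) = 2.4 - 1.790·0.254902 = 1.944
Σt over all 6·12 pixels = 1376041/12750 ≈ 107.9247843
V = pitch²·Σt = 1.58²·1376041/12750 = 269.423

t(6,0)=1.944 V=269.423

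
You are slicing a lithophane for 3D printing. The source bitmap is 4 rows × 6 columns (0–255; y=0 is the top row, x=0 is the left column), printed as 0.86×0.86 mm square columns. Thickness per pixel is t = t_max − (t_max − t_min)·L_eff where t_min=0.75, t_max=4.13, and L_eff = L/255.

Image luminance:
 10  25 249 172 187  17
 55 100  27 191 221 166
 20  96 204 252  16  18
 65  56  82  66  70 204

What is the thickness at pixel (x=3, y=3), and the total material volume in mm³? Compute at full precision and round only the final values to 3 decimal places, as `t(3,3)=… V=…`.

t(3,3)=3.255 V=48.124

span = t_max - t_min = 4.13 - 0.75 = 3.380
L(3,3) = 66, L_eff = 66/255 = 0.258824
t(3,3) = 4.13 - 3.380·0.258824 = 3.255
Σt over all 4·6 pixels = 829619/12750 ≈ 65.0681569
V = pitch²·Σt = 0.86²·829619/12750 = 48.124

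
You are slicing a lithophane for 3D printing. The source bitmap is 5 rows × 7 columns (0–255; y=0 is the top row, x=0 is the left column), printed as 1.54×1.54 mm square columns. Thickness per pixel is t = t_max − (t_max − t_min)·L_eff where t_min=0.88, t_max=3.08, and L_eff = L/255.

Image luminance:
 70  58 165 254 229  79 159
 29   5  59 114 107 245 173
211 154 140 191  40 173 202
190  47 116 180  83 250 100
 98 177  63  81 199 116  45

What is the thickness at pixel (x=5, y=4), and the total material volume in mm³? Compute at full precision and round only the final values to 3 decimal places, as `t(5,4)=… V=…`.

span = t_max - t_min = 3.08 - 0.88 = 2.200
L(5,4) = 116, L_eff = 116/255 = 0.454902
t(5,4) = 3.08 - 2.200·0.454902 = 2.079
Σt over all 5·7 pixels = 28941/425 ≈ 68.0964706
V = pitch²·Σt = 1.54²·28941/425 = 161.498

t(5,4)=2.079 V=161.498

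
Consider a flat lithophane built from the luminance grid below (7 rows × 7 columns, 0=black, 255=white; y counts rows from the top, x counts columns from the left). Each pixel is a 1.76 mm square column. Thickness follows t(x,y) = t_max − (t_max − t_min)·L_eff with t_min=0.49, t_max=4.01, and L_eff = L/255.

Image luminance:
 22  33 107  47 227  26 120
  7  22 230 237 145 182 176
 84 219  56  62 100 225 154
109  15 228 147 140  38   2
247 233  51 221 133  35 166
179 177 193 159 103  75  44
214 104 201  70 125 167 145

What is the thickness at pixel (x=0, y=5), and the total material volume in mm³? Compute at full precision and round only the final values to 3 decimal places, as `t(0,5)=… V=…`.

span = t_max - t_min = 4.01 - 0.49 = 3.520
L(0,5) = 179, L_eff = 179/255 = 0.701961
t(0,5) = 4.01 - 3.520·0.701961 = 1.539
Σt over all 7·7 pixels = 2827391/25500 ≈ 110.8780784
V = pitch²·Σt = 1.76²·2827391/25500 = 343.456

t(0,5)=1.539 V=343.456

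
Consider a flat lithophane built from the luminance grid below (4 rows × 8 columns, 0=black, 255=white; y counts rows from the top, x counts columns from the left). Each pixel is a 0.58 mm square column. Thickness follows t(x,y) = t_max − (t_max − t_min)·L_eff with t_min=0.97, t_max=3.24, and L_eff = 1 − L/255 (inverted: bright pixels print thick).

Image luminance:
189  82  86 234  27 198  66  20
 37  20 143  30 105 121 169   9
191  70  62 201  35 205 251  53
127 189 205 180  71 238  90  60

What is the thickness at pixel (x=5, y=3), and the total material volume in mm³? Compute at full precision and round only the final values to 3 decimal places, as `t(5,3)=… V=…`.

t(5,3)=3.089 V=21.714

span = t_max - t_min = 3.24 - 0.97 = 2.270
L(5,3) = 238, L_eff = 1 - 238/255 = 0.066667 (inverted)
t(5,3) = 3.24 - 2.270·0.066667 = 3.089
Σt over all 4·8 pixels = 411487/6375 ≈ 64.5469804
V = pitch²·Σt = 0.58²·411487/6375 = 21.714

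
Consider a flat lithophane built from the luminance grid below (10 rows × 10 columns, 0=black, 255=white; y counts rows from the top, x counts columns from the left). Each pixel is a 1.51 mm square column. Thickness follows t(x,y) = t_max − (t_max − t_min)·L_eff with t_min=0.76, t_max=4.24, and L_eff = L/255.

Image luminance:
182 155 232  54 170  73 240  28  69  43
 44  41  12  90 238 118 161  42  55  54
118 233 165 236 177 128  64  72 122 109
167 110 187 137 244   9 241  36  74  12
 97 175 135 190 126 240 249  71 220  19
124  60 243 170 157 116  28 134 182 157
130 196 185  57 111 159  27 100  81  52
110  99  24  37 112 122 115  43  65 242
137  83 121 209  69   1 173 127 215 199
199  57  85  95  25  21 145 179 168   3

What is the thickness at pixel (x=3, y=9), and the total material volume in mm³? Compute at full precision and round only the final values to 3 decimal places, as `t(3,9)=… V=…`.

span = t_max - t_min = 4.24 - 0.76 = 3.480
L(3,9) = 95, L_eff = 95/255 = 0.372549
t(3,9) = 4.24 - 3.480·0.372549 = 2.944
Σt over all 10·10 pixels = 552623/2125 ≈ 260.0578824
V = pitch²·Σt = 1.51²·552623/2125 = 592.958

t(3,9)=2.944 V=592.958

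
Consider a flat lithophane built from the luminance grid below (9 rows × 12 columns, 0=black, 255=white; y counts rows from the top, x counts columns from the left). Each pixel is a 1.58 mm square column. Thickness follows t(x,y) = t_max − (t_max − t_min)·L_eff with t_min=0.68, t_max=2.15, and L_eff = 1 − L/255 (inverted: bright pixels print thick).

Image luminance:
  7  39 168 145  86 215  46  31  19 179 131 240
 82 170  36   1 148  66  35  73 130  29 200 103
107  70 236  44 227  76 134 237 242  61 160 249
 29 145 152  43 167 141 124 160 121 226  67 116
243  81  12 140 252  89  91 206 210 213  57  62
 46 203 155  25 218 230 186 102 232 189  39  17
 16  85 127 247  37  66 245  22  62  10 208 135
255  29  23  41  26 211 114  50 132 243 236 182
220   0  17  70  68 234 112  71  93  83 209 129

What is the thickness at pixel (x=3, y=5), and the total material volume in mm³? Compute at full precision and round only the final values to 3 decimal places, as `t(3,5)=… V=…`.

t(3,5)=0.824 V=372.131

span = t_max - t_min = 2.15 - 0.68 = 1.470
L(3,5) = 25, L_eff = 1 - 25/255 = 0.901961 (inverted)
t(3,5) = 2.15 - 1.470·0.901961 = 0.824
Σt over all 9·12 pixels = 1267071/8500 ≈ 149.0671765
V = pitch²·Σt = 1.58²·1267071/8500 = 372.131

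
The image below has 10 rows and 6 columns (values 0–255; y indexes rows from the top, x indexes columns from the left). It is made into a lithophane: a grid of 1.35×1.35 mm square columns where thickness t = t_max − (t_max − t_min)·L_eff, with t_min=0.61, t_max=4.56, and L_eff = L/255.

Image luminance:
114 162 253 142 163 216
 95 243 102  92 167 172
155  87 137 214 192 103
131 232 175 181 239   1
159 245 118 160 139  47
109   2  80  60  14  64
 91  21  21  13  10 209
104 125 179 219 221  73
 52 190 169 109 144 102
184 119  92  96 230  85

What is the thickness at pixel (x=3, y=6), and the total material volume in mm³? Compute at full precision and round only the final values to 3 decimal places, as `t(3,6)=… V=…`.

t(3,6)=4.359 V=277.786

span = t_max - t_min = 4.56 - 0.61 = 3.950
L(3,6) = 13, L_eff = 13/255 = 0.050980
t(3,6) = 4.56 - 3.950·0.050980 = 4.359
Σt over all 10·6 pixels = 777343/5100 ≈ 152.4201961
V = pitch²·Σt = 1.35²·777343/5100 = 277.786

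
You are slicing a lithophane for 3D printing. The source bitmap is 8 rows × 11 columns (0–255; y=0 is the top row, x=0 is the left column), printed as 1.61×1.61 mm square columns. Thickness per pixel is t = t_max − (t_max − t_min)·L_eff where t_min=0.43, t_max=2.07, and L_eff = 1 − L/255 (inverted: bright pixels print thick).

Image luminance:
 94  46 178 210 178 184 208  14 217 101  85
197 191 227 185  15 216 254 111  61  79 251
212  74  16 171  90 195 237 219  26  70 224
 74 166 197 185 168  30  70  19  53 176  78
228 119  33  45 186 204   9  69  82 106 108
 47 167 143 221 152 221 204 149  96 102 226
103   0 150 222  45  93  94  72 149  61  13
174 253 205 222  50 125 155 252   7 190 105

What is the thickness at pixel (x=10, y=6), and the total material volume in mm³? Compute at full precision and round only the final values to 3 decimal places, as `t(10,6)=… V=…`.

span = t_max - t_min = 2.07 - 0.43 = 1.640
L(10,6) = 13, L_eff = 1 - 13/255 = 0.949020 (inverted)
t(10,6) = 2.07 - 1.640·0.949020 = 0.514
Σt over all 8·11 pixels = 240433/2125 ≈ 113.1449412
V = pitch²·Σt = 1.61²·240433/2125 = 293.283

t(10,6)=0.514 V=293.283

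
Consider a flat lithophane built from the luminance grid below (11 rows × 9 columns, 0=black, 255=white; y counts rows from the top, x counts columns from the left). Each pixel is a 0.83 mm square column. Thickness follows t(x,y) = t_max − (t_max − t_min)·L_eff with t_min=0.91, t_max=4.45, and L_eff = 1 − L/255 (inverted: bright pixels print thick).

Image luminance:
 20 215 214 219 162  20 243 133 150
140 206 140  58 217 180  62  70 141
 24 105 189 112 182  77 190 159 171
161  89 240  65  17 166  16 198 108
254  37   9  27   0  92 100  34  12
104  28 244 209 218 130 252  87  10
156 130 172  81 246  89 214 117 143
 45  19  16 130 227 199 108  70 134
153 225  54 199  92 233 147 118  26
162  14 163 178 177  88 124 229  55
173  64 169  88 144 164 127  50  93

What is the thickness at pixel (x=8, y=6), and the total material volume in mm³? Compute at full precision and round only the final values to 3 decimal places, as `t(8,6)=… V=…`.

span = t_max - t_min = 4.45 - 0.91 = 3.540
L(8,6) = 143, L_eff = 1 - 143/255 = 0.439216 (inverted)
t(8,6) = 4.45 - 3.540·0.439216 = 2.895
Σt over all 11·9 pixels = 2242063/8500 ≈ 263.7721176
V = pitch²·Σt = 0.83²·2242063/8500 = 181.713

t(8,6)=2.895 V=181.713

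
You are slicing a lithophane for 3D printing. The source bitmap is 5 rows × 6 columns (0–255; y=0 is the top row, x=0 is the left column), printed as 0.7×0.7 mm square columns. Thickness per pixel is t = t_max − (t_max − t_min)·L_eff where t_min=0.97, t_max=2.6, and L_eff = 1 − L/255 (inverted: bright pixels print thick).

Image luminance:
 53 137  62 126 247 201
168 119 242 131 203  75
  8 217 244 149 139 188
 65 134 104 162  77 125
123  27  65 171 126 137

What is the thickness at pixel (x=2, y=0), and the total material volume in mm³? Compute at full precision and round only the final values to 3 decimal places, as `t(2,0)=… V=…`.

t(2,0)=1.366 V=26.866

span = t_max - t_min = 2.6 - 0.97 = 1.630
L(2,0) = 62, L_eff = 1 - 62/255 = 0.756863 (inverted)
t(2,0) = 2.6 - 1.630·0.756863 = 1.366
Σt over all 5·6 pixels = 11185/204 ≈ 54.8284314
V = pitch²·Σt = 0.7²·11185/204 = 26.866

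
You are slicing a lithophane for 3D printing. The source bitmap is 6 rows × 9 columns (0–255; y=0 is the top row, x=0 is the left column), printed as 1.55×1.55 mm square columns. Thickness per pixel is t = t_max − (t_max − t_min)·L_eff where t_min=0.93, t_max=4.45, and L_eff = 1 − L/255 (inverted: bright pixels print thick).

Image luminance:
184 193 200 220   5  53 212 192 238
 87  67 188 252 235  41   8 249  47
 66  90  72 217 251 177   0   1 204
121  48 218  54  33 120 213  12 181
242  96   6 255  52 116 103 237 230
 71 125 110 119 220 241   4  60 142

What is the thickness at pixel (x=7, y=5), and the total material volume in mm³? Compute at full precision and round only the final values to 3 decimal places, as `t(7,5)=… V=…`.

t(7,5)=1.758 V=358.704

span = t_max - t_min = 4.45 - 0.93 = 3.520
L(7,5) = 60, L_eff = 1 - 60/255 = 0.764706 (inverted)
t(7,5) = 4.45 - 3.520·0.764706 = 1.758
Σt over all 6·9 pixels = 1903633/12750 ≈ 149.3045490
V = pitch²·Σt = 1.55²·1903633/12750 = 358.704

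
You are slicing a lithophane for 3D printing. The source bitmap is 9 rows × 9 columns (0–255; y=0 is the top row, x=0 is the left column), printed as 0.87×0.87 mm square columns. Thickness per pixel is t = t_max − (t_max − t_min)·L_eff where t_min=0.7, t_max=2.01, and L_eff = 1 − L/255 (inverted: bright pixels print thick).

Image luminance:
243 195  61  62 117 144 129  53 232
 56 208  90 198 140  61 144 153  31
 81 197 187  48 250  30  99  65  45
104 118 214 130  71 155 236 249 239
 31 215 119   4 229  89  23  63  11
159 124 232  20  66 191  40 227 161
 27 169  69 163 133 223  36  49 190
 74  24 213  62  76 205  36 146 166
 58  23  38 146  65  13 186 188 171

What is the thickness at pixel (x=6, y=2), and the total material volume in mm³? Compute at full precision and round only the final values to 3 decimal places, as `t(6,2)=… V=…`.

span = t_max - t_min = 2.01 - 0.7 = 1.310
L(6,2) = 99, L_eff = 1 - 99/255 = 0.611765 (inverted)
t(6,2) = 2.01 - 1.310·0.611765 = 1.209
Σt over all 9·9 pixels = 1364039/12750 ≈ 106.9834510
V = pitch²·Σt = 0.87²·1364039/12750 = 80.976

t(6,2)=1.209 V=80.976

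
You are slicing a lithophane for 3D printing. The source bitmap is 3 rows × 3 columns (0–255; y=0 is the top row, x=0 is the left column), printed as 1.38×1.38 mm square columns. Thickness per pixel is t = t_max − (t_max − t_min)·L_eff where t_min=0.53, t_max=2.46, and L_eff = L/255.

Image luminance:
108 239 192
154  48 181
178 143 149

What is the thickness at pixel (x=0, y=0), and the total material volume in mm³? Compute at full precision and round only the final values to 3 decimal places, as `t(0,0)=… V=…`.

span = t_max - t_min = 2.46 - 0.53 = 1.930
L(0,0) = 108, L_eff = 108/255 = 0.423529
t(0,0) = 2.46 - 1.930·0.423529 = 1.643
Σt over all 3·3 pixels = 49319/4250 ≈ 11.6044706
V = pitch²·Σt = 1.38²·49319/4250 = 22.100

t(0,0)=1.643 V=22.100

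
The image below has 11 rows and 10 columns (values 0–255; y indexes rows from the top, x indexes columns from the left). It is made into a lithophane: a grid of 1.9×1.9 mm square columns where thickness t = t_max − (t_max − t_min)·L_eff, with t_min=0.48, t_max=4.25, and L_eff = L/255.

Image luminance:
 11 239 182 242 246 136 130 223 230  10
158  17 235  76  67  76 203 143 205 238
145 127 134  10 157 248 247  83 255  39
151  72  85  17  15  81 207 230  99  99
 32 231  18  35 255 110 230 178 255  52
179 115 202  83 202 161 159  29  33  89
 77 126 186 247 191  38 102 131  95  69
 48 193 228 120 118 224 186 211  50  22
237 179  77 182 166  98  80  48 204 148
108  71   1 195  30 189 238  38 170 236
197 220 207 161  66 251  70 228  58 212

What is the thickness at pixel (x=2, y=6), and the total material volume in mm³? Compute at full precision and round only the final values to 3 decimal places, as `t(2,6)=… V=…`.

t(2,6)=1.500 V=874.135

span = t_max - t_min = 4.25 - 0.48 = 3.770
L(2,6) = 186, L_eff = 186/255 = 0.729412
t(2,6) = 4.25 - 3.770·0.729412 = 1.500
Σt over all 11·10 pixels = 2058213/8500 ≈ 242.1427059
V = pitch²·Σt = 1.9²·2058213/8500 = 874.135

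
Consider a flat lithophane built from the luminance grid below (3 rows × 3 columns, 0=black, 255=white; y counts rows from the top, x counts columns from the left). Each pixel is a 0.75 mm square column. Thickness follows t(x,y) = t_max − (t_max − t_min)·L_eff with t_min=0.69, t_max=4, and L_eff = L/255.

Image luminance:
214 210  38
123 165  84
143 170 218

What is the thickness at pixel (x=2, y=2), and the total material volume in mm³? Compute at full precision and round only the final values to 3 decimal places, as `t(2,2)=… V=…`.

t(2,2)=1.170 V=10.283

span = t_max - t_min = 4 - 0.69 = 3.310
L(2,2) = 218, L_eff = 218/255 = 0.854902
t(2,2) = 4 - 3.310·0.854902 = 1.170
Σt over all 3·3 pixels = 31079/1700 ≈ 18.2817647
V = pitch²·Σt = 0.75²·31079/1700 = 10.283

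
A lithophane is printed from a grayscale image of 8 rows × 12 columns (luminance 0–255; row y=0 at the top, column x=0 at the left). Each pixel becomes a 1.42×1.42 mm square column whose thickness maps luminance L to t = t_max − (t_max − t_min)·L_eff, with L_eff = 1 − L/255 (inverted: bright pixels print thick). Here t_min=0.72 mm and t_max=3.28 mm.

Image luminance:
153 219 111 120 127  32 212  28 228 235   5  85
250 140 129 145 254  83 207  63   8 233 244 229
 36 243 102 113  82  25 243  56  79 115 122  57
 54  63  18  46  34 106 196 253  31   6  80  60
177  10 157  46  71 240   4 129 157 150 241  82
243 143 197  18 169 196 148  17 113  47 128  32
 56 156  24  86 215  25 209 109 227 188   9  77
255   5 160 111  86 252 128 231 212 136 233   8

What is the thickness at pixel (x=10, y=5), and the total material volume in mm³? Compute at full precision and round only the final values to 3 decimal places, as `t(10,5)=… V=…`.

span = t_max - t_min = 3.28 - 0.72 = 2.560
L(10,5) = 128, L_eff = 1 - 128/255 = 0.498039 (inverted)
t(10,5) = 3.28 - 2.560·0.498039 = 2.005
Σt over all 8·12 pixels = 1200512/6375 ≈ 188.3156078
V = pitch²·Σt = 1.42²·1200512/6375 = 379.720

t(10,5)=2.005 V=379.720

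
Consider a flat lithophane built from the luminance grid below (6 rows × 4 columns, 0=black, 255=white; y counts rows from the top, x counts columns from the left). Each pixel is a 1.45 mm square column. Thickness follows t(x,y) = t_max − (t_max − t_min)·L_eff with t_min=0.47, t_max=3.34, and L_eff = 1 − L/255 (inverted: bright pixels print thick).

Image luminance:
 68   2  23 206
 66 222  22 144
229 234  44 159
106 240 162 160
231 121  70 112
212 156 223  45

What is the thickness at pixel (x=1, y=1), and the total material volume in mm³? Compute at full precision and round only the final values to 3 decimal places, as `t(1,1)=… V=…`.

t(1,1)=2.969 V=100.788

span = t_max - t_min = 3.34 - 0.47 = 2.870
L(1,1) = 222, L_eff = 1 - 222/255 = 0.129412 (inverted)
t(1,1) = 3.34 - 2.870·0.129412 = 2.969
Σt over all 6·4 pixels = 1222399/25500 ≈ 47.9372157
V = pitch²·Σt = 1.45²·1222399/25500 = 100.788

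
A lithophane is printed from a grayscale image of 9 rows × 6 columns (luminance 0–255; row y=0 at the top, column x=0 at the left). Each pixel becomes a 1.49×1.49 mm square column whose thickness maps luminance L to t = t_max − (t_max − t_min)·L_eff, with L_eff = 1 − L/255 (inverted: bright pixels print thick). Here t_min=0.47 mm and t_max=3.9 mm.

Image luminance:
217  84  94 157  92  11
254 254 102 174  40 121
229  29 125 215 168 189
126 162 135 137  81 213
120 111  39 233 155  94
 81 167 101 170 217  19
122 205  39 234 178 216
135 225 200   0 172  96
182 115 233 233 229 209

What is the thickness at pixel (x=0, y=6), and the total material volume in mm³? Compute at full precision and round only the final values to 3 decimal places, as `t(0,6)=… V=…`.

span = t_max - t_min = 3.9 - 0.47 = 3.430
L(0,6) = 122, L_eff = 1 - 122/255 = 0.521569 (inverted)
t(0,6) = 3.9 - 3.430·0.521569 = 2.111
Σt over all 9·6 pixels = 198251/1500 ≈ 132.1673333
V = pitch²·Σt = 1.49²·198251/1500 = 293.425

t(0,6)=2.111 V=293.425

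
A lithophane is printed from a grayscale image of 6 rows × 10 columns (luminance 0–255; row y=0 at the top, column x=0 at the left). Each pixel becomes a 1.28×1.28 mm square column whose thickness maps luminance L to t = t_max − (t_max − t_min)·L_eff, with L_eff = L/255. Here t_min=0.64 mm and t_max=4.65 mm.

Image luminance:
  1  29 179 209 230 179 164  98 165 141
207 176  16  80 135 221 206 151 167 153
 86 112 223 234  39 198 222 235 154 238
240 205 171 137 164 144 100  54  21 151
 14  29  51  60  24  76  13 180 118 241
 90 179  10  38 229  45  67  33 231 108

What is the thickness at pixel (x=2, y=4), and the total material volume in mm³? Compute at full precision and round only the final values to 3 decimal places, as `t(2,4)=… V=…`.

t(2,4)=3.848 V=254.320

span = t_max - t_min = 4.65 - 0.64 = 4.010
L(2,4) = 51, L_eff = 51/255 = 0.200000
t(2,4) = 4.65 - 4.010·0.200000 = 3.848
Σt over all 6·10 pixels = 232837/1500 ≈ 155.2246667
V = pitch²·Σt = 1.28²·232837/1500 = 254.320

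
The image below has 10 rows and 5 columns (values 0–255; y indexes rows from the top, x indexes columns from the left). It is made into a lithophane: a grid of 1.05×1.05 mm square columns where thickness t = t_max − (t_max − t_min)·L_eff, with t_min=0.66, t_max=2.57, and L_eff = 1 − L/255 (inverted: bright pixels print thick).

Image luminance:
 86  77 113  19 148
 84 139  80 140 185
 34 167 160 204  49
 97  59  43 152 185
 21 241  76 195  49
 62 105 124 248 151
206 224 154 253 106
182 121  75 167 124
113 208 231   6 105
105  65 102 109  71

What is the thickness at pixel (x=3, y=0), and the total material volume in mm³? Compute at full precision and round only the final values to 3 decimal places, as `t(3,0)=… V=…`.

span = t_max - t_min = 2.57 - 0.66 = 1.910
L(3,0) = 19, L_eff = 1 - 19/255 = 0.925490 (inverted)
t(3,0) = 2.57 - 1.910·0.925490 = 0.802
Σt over all 10·5 pixels = 101476/1275 ≈ 79.5890196
V = pitch²·Σt = 1.05²·101476/1275 = 87.747

t(3,0)=0.802 V=87.747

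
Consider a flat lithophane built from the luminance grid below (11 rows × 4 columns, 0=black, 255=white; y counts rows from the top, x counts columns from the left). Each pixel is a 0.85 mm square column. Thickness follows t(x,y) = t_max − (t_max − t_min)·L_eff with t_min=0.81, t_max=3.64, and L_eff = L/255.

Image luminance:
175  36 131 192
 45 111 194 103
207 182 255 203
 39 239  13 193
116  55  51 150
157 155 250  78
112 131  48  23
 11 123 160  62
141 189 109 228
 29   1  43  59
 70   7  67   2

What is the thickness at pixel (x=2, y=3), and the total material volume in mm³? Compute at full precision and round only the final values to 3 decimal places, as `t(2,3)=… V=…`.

span = t_max - t_min = 3.64 - 0.81 = 2.830
L(2,3) = 13, L_eff = 13/255 = 0.050980
t(2,3) = 3.64 - 2.830·0.050980 = 3.496
Σt over all 11·4 pixels = 536929/5100 ≈ 105.2801961
V = pitch²·Σt = 0.85²·536929/5100 = 76.065

t(2,3)=3.496 V=76.065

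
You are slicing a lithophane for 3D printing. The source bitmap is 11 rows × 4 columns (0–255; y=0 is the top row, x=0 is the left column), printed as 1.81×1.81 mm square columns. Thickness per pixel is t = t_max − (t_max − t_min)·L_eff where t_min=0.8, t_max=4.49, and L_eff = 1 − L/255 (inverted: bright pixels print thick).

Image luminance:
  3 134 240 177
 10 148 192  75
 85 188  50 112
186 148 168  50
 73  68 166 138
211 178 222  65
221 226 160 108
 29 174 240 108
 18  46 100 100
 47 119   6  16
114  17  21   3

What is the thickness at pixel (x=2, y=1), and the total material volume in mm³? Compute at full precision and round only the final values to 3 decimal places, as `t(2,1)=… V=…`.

span = t_max - t_min = 4.49 - 0.8 = 3.690
L(2,1) = 192, L_eff = 1 - 192/255 = 0.247059 (inverted)
t(2,1) = 4.49 - 3.690·0.247059 = 3.578
Σt over all 11·4 pixels = 45464/425 ≈ 106.9741176
V = pitch²·Σt = 1.81²·45464/425 = 350.458

t(2,1)=3.578 V=350.458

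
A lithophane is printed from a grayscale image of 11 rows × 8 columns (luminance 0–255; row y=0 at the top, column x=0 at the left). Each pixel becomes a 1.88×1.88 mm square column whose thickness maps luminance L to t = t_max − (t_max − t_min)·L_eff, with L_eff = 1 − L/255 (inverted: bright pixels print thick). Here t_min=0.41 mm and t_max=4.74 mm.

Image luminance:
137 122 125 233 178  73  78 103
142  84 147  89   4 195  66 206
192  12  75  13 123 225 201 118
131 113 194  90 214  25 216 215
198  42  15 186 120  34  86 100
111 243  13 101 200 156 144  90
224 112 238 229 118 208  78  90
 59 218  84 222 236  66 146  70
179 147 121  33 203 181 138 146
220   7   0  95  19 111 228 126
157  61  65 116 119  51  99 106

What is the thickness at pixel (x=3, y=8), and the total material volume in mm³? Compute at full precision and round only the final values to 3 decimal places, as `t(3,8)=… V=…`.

t(3,8)=0.970 V=793.933

span = t_max - t_min = 4.74 - 0.41 = 4.330
L(3,8) = 33, L_eff = 1 - 33/255 = 0.870588 (inverted)
t(3,8) = 4.74 - 4.330·0.870588 = 0.970
Σt over all 11·8 pixels = 1432018/6375 ≈ 224.6302745
V = pitch²·Σt = 1.88²·1432018/6375 = 793.933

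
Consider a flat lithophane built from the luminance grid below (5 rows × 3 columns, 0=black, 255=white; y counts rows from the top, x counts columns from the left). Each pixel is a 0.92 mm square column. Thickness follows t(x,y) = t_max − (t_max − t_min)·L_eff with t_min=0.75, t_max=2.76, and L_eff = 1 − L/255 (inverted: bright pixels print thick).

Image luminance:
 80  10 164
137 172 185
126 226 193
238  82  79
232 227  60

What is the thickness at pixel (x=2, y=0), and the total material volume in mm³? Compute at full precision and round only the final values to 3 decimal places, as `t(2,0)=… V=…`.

t(2,0)=2.043 V=24.273

span = t_max - t_min = 2.76 - 0.75 = 2.010
L(2,0) = 164, L_eff = 1 - 164/255 = 0.356863 (inverted)
t(2,0) = 2.76 - 2.010·0.356863 = 2.043
Σt over all 5·3 pixels = 121881/4250 ≈ 28.6778824
V = pitch²·Σt = 0.92²·121881/4250 = 24.273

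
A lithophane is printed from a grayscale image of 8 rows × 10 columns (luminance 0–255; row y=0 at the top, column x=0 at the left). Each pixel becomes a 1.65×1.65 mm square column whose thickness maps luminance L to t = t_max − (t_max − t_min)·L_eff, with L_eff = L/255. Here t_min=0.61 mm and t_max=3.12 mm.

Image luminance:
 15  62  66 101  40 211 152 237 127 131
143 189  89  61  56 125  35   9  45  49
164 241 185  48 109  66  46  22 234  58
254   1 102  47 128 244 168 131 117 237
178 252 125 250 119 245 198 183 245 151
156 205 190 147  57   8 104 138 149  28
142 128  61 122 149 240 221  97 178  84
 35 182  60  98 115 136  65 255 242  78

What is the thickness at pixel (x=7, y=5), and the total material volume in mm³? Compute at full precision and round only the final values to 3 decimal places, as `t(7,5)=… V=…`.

t(7,5)=1.762 V=401.883

span = t_max - t_min = 3.12 - 0.61 = 2.510
L(7,5) = 138, L_eff = 138/255 = 0.541176
t(7,5) = 3.12 - 2.510·0.541176 = 1.762
Σt over all 8·10 pixels = 3764189/25500 ≈ 147.6152549
V = pitch²·Σt = 1.65²·3764189/25500 = 401.883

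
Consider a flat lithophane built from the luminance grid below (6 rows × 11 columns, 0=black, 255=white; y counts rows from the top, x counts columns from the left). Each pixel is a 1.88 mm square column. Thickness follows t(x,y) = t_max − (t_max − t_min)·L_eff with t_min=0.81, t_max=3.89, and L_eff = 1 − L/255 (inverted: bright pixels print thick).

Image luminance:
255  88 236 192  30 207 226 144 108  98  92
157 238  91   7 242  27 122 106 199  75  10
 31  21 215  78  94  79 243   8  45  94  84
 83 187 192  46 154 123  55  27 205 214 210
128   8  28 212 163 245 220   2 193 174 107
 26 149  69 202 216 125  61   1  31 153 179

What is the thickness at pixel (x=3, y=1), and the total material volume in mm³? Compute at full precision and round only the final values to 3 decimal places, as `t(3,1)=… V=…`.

t(3,1)=0.895 V=536.019

span = t_max - t_min = 3.89 - 0.81 = 3.080
L(3,1) = 7, L_eff = 1 - 7/255 = 0.972549 (inverted)
t(3,1) = 3.89 - 3.080·0.972549 = 0.895
Σt over all 6·11 pixels = 128909/850 ≈ 151.6576471
V = pitch²·Σt = 1.88²·128909/850 = 536.019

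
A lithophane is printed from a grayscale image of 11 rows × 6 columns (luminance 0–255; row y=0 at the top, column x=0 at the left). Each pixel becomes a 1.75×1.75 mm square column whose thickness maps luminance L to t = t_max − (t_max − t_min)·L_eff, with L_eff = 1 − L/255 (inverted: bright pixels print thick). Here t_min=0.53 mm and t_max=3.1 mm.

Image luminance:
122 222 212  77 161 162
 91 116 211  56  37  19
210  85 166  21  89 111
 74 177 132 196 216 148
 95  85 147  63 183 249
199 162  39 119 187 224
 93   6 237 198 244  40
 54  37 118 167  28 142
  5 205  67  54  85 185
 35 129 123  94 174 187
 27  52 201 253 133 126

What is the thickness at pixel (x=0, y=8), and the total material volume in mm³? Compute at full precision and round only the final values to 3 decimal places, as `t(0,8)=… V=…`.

span = t_max - t_min = 3.1 - 0.53 = 2.570
L(0,8) = 5, L_eff = 1 - 5/255 = 0.980392 (inverted)
t(0,8) = 3.1 - 2.570·0.980392 = 0.580
Σt over all 11·6 pixels = 760256/6375 ≈ 119.2558431
V = pitch²·Σt = 1.75²·760256/6375 = 365.221

t(0,8)=0.580 V=365.221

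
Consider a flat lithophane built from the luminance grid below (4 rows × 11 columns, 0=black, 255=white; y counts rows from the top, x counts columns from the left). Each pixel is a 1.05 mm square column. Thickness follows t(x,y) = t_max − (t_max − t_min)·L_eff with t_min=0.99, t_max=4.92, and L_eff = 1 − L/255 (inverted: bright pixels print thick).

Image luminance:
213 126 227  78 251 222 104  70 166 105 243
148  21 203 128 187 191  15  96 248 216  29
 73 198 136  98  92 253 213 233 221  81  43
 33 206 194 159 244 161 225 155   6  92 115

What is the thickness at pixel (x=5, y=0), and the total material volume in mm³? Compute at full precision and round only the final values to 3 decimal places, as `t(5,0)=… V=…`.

t(5,0)=4.411 V=158.775

span = t_max - t_min = 4.92 - 0.99 = 3.930
L(5,0) = 222, L_eff = 1 - 222/255 = 0.129412 (inverted)
t(5,0) = 4.92 - 3.930·0.129412 = 4.411
Σt over all 4·11 pixels = 612059/4250 ≈ 144.0138824
V = pitch²·Σt = 1.05²·612059/4250 = 158.775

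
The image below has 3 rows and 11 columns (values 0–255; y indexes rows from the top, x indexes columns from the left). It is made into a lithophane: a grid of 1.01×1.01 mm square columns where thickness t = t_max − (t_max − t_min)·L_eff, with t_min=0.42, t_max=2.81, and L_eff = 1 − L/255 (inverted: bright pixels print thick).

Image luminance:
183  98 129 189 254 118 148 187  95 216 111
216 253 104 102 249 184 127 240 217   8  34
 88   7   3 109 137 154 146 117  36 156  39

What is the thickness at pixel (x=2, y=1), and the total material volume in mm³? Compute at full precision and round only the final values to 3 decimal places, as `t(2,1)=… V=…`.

span = t_max - t_min = 2.81 - 0.42 = 2.390
L(2,1) = 104, L_eff = 1 - 104/255 = 0.592157 (inverted)
t(2,1) = 2.81 - 2.390·0.592157 = 1.395
Σt over all 3·11 pixels = 20852/375 ≈ 55.6053333
V = pitch²·Σt = 1.01²·20852/375 = 56.723

t(2,1)=1.395 V=56.723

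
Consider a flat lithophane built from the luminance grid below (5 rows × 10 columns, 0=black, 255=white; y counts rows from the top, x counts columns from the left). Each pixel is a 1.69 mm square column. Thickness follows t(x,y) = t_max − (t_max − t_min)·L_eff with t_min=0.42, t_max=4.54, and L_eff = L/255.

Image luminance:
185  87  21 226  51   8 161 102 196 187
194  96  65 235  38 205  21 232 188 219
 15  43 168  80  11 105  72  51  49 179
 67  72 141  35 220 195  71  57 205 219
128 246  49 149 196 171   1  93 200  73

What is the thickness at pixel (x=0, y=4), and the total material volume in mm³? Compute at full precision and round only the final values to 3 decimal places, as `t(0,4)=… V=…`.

span = t_max - t_min = 4.54 - 0.42 = 4.120
L(0,4) = 128, L_eff = 128/255 = 0.501961
t(0,4) = 4.54 - 4.120·0.501961 = 2.472
Σt over all 5·10 pixels = 273697/2125 ≈ 128.7985882
V = pitch²·Σt = 1.69²·273697/2125 = 367.862

t(0,4)=2.472 V=367.862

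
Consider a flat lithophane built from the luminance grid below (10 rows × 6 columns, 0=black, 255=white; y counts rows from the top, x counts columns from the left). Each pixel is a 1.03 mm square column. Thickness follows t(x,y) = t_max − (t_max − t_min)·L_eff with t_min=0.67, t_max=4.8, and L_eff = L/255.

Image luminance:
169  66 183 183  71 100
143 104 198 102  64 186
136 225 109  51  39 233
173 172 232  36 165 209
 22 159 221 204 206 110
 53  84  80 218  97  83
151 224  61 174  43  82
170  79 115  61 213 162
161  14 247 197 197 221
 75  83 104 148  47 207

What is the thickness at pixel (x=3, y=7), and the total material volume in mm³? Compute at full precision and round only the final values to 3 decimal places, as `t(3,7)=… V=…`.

span = t_max - t_min = 4.8 - 0.67 = 4.130
L(3,7) = 61, L_eff = 61/255 = 0.239216
t(3,7) = 4.8 - 4.130·0.239216 = 3.812
Σt over all 10·6 pixels = 1994807/12750 ≈ 156.4554510
V = pitch²·Σt = 1.03²·1994807/12750 = 165.984

t(3,7)=3.812 V=165.984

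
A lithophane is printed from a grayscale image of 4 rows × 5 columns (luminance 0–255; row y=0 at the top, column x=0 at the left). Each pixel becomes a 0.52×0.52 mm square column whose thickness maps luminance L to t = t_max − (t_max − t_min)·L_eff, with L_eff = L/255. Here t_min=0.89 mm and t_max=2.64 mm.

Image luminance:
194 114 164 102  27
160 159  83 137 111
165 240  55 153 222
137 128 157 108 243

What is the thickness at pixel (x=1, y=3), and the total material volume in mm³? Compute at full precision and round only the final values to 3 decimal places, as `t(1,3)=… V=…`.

span = t_max - t_min = 2.64 - 0.89 = 1.750
L(1,3) = 128, L_eff = 128/255 = 0.501961
t(1,3) = 2.64 - 1.750·0.501961 = 1.762
Σt over all 4·5 pixels = 11281/340 ≈ 33.1794118
V = pitch²·Σt = 0.52²·11281/340 = 8.972

t(1,3)=1.762 V=8.972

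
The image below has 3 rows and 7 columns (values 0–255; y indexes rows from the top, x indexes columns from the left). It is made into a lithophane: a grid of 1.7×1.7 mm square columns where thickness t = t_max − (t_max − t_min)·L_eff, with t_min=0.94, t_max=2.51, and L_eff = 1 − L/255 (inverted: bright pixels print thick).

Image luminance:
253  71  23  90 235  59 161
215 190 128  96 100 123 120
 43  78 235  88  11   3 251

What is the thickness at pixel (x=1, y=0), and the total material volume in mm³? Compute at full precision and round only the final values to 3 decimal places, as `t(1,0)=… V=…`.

span = t_max - t_min = 2.51 - 0.94 = 1.570
L(1,0) = 71, L_eff = 1 - 71/255 = 0.721569 (inverted)
t(1,0) = 2.51 - 1.570·0.721569 = 1.377
Σt over all 3·7 pixels = 907331/25500 ≈ 35.5816078
V = pitch²·Σt = 1.7²·907331/25500 = 102.831

t(1,0)=1.377 V=102.831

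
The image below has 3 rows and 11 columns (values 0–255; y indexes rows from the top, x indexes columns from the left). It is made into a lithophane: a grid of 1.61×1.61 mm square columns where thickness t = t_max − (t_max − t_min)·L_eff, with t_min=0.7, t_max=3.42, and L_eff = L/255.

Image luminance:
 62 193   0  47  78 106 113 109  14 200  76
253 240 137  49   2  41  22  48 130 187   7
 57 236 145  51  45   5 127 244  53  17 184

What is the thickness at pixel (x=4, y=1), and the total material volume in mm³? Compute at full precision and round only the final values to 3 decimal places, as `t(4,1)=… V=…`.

span = t_max - t_min = 3.42 - 0.7 = 2.720
L(4,1) = 2, L_eff = 2/255 = 0.007843
t(4,1) = 3.42 - 2.720·0.007843 = 3.399
Σt over all 3·11 pixels = 58421/750 ≈ 77.8946667
V = pitch²·Σt = 1.61²·58421/750 = 201.911

t(4,1)=3.399 V=201.911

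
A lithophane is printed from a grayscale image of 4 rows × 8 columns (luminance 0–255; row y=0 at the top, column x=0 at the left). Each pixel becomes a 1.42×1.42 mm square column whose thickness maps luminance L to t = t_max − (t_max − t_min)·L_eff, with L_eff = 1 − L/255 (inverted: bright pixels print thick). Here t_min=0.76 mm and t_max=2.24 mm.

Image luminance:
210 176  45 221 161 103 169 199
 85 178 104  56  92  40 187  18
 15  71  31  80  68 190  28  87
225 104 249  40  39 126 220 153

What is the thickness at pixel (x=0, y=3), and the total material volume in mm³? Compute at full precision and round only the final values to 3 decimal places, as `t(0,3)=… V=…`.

span = t_max - t_min = 2.24 - 0.76 = 1.480
L(0,3) = 225, L_eff = 1 - 225/255 = 0.117647 (inverted)
t(0,3) = 2.24 - 1.480·0.117647 = 2.066
Σt over all 4·8 pixels = 58906/1275 ≈ 46.2007843
V = pitch²·Σt = 1.42²·58906/1275 = 93.159

t(0,3)=2.066 V=93.159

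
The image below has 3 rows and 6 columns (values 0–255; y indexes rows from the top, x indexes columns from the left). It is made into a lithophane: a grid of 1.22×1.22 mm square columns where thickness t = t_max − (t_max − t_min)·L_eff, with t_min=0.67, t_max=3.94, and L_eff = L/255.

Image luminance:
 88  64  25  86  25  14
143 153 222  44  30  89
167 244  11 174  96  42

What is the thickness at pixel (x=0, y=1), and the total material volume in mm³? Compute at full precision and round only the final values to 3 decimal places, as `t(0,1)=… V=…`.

t(0,1)=2.106 V=72.786

span = t_max - t_min = 3.94 - 0.67 = 3.270
L(0,1) = 143, L_eff = 143/255 = 0.560784
t(0,1) = 3.94 - 3.270·0.560784 = 2.106
Σt over all 3·6 pixels = 48.902
V = pitch²·Σt = 1.22²·48.902 = 72.786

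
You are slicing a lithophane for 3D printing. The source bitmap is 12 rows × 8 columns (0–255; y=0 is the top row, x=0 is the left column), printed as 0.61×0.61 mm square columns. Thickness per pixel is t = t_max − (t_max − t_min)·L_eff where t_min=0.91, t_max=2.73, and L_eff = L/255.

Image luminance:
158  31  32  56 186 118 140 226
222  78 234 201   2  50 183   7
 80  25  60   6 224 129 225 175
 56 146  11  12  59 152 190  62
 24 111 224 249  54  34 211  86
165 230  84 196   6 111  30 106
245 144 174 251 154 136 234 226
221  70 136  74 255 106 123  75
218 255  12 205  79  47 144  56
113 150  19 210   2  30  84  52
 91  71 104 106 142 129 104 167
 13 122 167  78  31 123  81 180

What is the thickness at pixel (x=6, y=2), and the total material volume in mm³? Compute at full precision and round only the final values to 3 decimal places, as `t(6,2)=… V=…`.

span = t_max - t_min = 2.73 - 0.91 = 1.820
L(6,2) = 225, L_eff = 225/255 = 0.882353
t(6,2) = 2.73 - 1.820·0.882353 = 1.124
Σt over all 12·8 pixels = 383019/2125 ≈ 180.2442353
V = pitch²·Σt = 0.61²·383019/2125 = 67.069

t(6,2)=1.124 V=67.069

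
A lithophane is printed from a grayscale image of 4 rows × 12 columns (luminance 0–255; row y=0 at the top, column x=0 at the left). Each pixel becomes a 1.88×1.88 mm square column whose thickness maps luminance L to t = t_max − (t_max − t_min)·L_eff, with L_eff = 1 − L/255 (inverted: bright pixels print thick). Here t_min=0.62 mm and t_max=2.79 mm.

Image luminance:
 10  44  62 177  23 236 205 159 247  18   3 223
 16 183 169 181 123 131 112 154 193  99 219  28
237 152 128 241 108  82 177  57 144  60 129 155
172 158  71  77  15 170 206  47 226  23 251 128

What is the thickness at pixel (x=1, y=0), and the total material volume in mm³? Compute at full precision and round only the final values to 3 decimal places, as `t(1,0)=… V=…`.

span = t_max - t_min = 2.79 - 0.62 = 2.170
L(1,0) = 44, L_eff = 1 - 44/255 = 0.827451 (inverted)
t(1,0) = 2.79 - 2.170·0.827451 = 0.994
Σt over all 4·12 pixels = 2110573/25500 ≈ 82.7675686
V = pitch²·Σt = 1.88²·2110573/25500 = 292.534

t(1,0)=0.994 V=292.534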